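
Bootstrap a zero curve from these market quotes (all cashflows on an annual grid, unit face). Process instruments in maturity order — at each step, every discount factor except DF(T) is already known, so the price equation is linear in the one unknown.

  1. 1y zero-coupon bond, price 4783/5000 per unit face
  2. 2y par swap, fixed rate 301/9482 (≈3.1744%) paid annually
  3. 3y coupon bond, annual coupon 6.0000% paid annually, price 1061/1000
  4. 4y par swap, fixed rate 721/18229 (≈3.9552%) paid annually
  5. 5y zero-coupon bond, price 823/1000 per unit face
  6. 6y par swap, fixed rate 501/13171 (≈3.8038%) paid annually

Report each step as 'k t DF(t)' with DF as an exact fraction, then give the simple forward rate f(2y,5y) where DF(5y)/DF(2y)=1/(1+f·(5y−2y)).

step 1 [1y] zero: DF = P = 4783/5000 ≈ 0.956600
step 2 [2y] swap r/1=301/9482: DF=(1 − 301/9482·(0.956600))/(1+301/9482) = 4699/5000 ≈ 0.939800
step 3 [3y] bond c/1=3/50: DF=(1061/1000 − 3/50·(0.956600+0.939800))/(1+3/50) = 1117/1250 ≈ 0.893600
step 4 [4y] swap r/1=721/18229: DF=(1 − 721/18229·(0.956600+0.939800+0.893600))/(1+721/18229) = 4279/5000 ≈ 0.855800
step 5 [5y] zero: DF = P = 823/1000 ≈ 0.823000
step 6 [6y] swap r/1=501/13171: DF=(1 − 501/13171·(0.956600+0.939800+0.893600+0.855800+0.823000))/(1+501/13171) = 1999/2500 ≈ 0.799600

1 1 4783/5000
2 2 4699/5000
3 3 1117/1250
4 4 4279/5000
5 5 823/1000
6 6 1999/2500
f(2y,5y) = ((4699/5000)/(823/1000) − 1)/(3) = 584/12345 ≈ 4.7307%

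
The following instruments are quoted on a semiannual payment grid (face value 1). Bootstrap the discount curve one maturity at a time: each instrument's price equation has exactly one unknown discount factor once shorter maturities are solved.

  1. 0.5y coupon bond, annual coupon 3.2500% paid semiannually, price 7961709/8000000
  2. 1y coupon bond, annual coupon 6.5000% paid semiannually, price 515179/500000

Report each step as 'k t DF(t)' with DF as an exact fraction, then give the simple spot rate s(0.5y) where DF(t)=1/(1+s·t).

step 1 [0.5y] bond c/2=13/800: DF=(7961709/8000000 − 13/800·(0))/(1+13/800) = 9793/10000 ≈ 0.979300
step 2 [1y] bond c/2=13/400: DF=(515179/500000 − 13/400·(0.979300))/(1+13/400) = 9671/10000 ≈ 0.967100

1 1/2 9793/10000
2 1 9671/10000
s(0.5y) = (1/(9793/10000) − 1)/(1/2) = 414/9793 ≈ 4.2275%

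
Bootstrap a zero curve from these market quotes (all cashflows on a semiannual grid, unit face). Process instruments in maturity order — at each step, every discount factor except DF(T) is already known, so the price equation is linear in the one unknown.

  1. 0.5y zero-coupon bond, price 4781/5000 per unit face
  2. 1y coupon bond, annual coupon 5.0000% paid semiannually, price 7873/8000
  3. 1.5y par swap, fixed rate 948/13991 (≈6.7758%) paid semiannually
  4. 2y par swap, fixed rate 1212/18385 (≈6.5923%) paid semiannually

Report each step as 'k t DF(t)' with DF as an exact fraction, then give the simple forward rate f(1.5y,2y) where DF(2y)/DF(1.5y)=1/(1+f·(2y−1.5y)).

1 1/2 4781/5000
2 1 1171/1250
3 3/2 2263/2500
4 2 2197/2500
f(1.5y,2y) = ((2263/2500)/(2197/2500) − 1)/(1/2) = 132/2197 ≈ 6.0082%

step 1 [0.5y] zero: DF = P = 4781/5000 ≈ 0.956200
step 2 [1y] bond c/2=1/40: DF=(7873/8000 − 1/40·(0.956200))/(1+1/40) = 1171/1250 ≈ 0.936800
step 3 [1.5y] swap r/2=474/13991: DF=(1 − 474/13991·(0.956200+0.936800))/(1+474/13991) = 2263/2500 ≈ 0.905200
step 4 [2y] swap r/2=606/18385: DF=(1 − 606/18385·(0.956200+0.936800+0.905200))/(1+606/18385) = 2197/2500 ≈ 0.878800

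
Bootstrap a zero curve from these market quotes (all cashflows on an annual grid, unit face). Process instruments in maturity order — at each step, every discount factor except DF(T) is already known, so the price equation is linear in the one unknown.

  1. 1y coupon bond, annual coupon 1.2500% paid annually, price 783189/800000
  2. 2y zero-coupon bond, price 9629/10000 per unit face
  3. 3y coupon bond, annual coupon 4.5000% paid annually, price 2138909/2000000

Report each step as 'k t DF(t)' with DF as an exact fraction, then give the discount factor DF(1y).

1 1 9669/10000
2 2 9629/10000
3 3 9403/10000
DF(1y) = 9669/10000 ≈ 0.966900

step 1 [1y] bond c/1=1/80: DF=(783189/800000 − 1/80·(0))/(1+1/80) = 9669/10000 ≈ 0.966900
step 2 [2y] zero: DF = P = 9629/10000 ≈ 0.962900
step 3 [3y] bond c/1=9/200: DF=(2138909/2000000 − 9/200·(0.966900+0.962900))/(1+9/200) = 9403/10000 ≈ 0.940300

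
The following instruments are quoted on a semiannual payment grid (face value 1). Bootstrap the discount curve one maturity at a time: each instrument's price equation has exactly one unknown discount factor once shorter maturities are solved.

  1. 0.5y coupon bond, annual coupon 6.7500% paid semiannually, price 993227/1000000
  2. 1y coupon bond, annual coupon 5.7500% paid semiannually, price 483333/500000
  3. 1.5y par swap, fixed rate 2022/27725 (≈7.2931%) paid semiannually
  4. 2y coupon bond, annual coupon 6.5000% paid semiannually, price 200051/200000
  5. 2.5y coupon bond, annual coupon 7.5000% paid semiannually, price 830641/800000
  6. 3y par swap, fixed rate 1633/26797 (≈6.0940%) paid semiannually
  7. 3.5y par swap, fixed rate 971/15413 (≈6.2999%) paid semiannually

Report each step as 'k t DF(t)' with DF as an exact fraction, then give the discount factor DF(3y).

1 1/2 1201/1250
2 1 1141/1250
3 3/2 8989/10000
4 2 1763/2000
5 5/2 8687/10000
6 3 8367/10000
7 7/2 4029/5000
DF(3y) = 8367/10000 ≈ 0.836700

step 1 [0.5y] bond c/2=27/800: DF=(993227/1000000 − 27/800·(0))/(1+27/800) = 1201/1250 ≈ 0.960800
step 2 [1y] bond c/2=23/800: DF=(483333/500000 − 23/800·(0.960800))/(1+23/800) = 1141/1250 ≈ 0.912800
step 3 [1.5y] swap r/2=1011/27725: DF=(1 − 1011/27725·(0.960800+0.912800))/(1+1011/27725) = 8989/10000 ≈ 0.898900
step 4 [2y] bond c/2=13/400: DF=(200051/200000 − 13/400·(0.960800+0.912800+0.898900))/(1+13/400) = 1763/2000 ≈ 0.881500
step 5 [2.5y] bond c/2=3/80: DF=(830641/800000 − 3/80·(0.960800+0.912800+0.898900+0.881500))/(1+3/80) = 8687/10000 ≈ 0.868700
step 6 [3y] swap r/2=1633/53594: DF=(1 − 1633/53594·(0.960800+0.912800+0.898900+0.881500+0.868700))/(1+1633/53594) = 8367/10000 ≈ 0.836700
step 7 [3.5y] swap r/2=971/30826: DF=(1 − 971/30826·(0.960800+0.912800+0.898900+0.881500+0.868700+0.836700))/(1+971/30826) = 4029/5000 ≈ 0.805800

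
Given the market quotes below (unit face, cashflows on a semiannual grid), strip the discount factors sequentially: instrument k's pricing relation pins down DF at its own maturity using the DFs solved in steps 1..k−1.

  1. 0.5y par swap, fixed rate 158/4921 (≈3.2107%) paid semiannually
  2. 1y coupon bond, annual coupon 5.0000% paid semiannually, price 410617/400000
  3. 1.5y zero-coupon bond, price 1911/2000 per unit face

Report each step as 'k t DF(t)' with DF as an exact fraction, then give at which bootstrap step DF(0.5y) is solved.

1 1/2 4921/5000
2 1 391/400
3 3/2 1911/2000
DF(0.5y) is solved at step 1

step 1 [0.5y] swap r/2=79/4921: DF=(1 − 79/4921·(0))/(1+79/4921) = 4921/5000 ≈ 0.984200
step 2 [1y] bond c/2=1/40: DF=(410617/400000 − 1/40·(0.984200))/(1+1/40) = 391/400 ≈ 0.977500
step 3 [1.5y] zero: DF = P = 1911/2000 ≈ 0.955500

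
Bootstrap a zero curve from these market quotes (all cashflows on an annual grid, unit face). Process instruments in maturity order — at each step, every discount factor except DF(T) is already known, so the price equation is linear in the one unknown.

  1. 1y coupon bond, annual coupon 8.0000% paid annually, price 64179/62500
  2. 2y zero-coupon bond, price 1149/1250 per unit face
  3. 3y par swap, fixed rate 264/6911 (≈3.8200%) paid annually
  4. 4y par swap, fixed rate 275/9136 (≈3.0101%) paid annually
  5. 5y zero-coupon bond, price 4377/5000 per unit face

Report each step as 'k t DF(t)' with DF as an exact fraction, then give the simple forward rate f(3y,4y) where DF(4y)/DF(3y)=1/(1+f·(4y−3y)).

1 1 2377/2500
2 2 1149/1250
3 3 559/625
4 4 89/100
5 5 4377/5000
f(3y,4y) = ((559/625)/(89/100) − 1)/(1) = 11/2225 ≈ 0.4944%

step 1 [1y] bond c/1=2/25: DF=(64179/62500 − 2/25·(0))/(1+2/25) = 2377/2500 ≈ 0.950800
step 2 [2y] zero: DF = P = 1149/1250 ≈ 0.919200
step 3 [3y] swap r/1=264/6911: DF=(1 − 264/6911·(0.950800+0.919200))/(1+264/6911) = 559/625 ≈ 0.894400
step 4 [4y] swap r/1=275/9136: DF=(1 − 275/9136·(0.950800+0.919200+0.894400))/(1+275/9136) = 89/100 ≈ 0.890000
step 5 [5y] zero: DF = P = 4377/5000 ≈ 0.875400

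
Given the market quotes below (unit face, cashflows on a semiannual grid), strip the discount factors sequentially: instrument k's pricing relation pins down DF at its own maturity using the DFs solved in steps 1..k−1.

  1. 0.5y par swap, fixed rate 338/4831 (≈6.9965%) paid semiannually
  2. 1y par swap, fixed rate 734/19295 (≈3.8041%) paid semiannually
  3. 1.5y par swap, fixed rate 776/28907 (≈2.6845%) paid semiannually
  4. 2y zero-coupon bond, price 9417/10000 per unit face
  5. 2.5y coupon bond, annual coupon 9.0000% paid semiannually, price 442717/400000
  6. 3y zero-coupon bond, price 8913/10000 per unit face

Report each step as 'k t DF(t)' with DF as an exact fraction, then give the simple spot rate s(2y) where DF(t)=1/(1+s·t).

1 1/2 4831/5000
2 1 9633/10000
3 3/2 2403/2500
4 2 9417/10000
5 5/2 8941/10000
6 3 8913/10000
s(2y) = (1/(9417/10000) − 1)/(2) = 583/18834 ≈ 3.0955%

step 1 [0.5y] swap r/2=169/4831: DF=(1 − 169/4831·(0))/(1+169/4831) = 4831/5000 ≈ 0.966200
step 2 [1y] swap r/2=367/19295: DF=(1 − 367/19295·(0.966200))/(1+367/19295) = 9633/10000 ≈ 0.963300
step 3 [1.5y] swap r/2=388/28907: DF=(1 − 388/28907·(0.966200+0.963300))/(1+388/28907) = 2403/2500 ≈ 0.961200
step 4 [2y] zero: DF = P = 9417/10000 ≈ 0.941700
step 5 [2.5y] bond c/2=9/200: DF=(442717/400000 − 9/200·(0.966200+0.963300+0.961200+0.941700))/(1+9/200) = 8941/10000 ≈ 0.894100
step 6 [3y] zero: DF = P = 8913/10000 ≈ 0.891300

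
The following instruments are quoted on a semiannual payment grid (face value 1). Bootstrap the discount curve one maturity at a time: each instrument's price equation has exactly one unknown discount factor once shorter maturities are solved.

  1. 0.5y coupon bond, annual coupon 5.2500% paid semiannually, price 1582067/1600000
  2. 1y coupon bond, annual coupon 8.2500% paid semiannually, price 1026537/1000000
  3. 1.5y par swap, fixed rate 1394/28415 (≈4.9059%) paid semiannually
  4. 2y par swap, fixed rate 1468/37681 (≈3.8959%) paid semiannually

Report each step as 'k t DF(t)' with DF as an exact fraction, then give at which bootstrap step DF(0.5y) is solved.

1 1/2 1927/2000
2 1 9477/10000
3 3/2 9303/10000
4 2 4633/5000
DF(0.5y) is solved at step 1

step 1 [0.5y] bond c/2=21/800: DF=(1582067/1600000 − 21/800·(0))/(1+21/800) = 1927/2000 ≈ 0.963500
step 2 [1y] bond c/2=33/800: DF=(1026537/1000000 − 33/800·(0.963500))/(1+33/800) = 9477/10000 ≈ 0.947700
step 3 [1.5y] swap r/2=697/28415: DF=(1 − 697/28415·(0.963500+0.947700))/(1+697/28415) = 9303/10000 ≈ 0.930300
step 4 [2y] swap r/2=734/37681: DF=(1 − 734/37681·(0.963500+0.947700+0.930300))/(1+734/37681) = 4633/5000 ≈ 0.926600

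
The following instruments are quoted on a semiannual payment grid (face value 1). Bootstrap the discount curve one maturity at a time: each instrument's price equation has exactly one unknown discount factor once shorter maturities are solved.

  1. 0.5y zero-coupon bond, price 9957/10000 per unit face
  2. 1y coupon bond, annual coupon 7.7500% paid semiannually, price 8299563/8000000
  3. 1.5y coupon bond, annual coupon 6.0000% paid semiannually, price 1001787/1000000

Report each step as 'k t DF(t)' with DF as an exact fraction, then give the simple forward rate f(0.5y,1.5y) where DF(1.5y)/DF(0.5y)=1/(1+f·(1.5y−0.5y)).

1 1/2 9957/10000
2 1 601/625
3 3/2 2289/2500
f(0.5y,1.5y) = ((9957/10000)/(2289/2500) − 1)/(1) = 267/3052 ≈ 8.7484%

step 1 [0.5y] zero: DF = P = 9957/10000 ≈ 0.995700
step 2 [1y] bond c/2=31/800: DF=(8299563/8000000 − 31/800·(0.995700))/(1+31/800) = 601/625 ≈ 0.961600
step 3 [1.5y] bond c/2=3/100: DF=(1001787/1000000 − 3/100·(0.995700+0.961600))/(1+3/100) = 2289/2500 ≈ 0.915600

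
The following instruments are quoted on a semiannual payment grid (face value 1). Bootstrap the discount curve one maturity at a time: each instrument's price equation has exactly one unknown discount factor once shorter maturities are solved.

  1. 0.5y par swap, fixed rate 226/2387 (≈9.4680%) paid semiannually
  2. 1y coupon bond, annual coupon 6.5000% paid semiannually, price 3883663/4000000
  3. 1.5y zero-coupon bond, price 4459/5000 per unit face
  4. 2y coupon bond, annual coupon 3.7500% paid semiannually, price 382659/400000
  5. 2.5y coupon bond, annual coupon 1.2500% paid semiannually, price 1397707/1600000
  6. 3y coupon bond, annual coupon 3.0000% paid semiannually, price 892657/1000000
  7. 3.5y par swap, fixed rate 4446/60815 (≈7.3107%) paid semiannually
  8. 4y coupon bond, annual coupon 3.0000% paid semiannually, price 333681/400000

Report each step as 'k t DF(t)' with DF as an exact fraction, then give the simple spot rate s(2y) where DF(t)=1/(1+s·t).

1 1/2 2387/2500
2 1 9103/10000
3 3/2 4459/5000
4 2 8883/10000
5 5/2 1691/2000
6 3 8131/10000
7 7/2 7777/10000
8 4 183/250
s(2y) = (1/(8883/10000) − 1)/(2) = 1117/17766 ≈ 6.2873%

step 1 [0.5y] swap r/2=113/2387: DF=(1 − 113/2387·(0))/(1+113/2387) = 2387/2500 ≈ 0.954800
step 2 [1y] bond c/2=13/400: DF=(3883663/4000000 − 13/400·(0.954800))/(1+13/400) = 9103/10000 ≈ 0.910300
step 3 [1.5y] zero: DF = P = 4459/5000 ≈ 0.891800
step 4 [2y] bond c/2=3/160: DF=(382659/400000 − 3/160·(0.954800+0.910300+0.891800))/(1+3/160) = 8883/10000 ≈ 0.888300
step 5 [2.5y] bond c/2=1/160: DF=(1397707/1600000 − 1/160·(0.954800+0.910300+0.891800+0.888300))/(1+1/160) = 1691/2000 ≈ 0.845500
step 6 [3y] bond c/2=3/200: DF=(892657/1000000 − 3/200·(0.954800+0.910300+0.891800+0.888300+0.845500))/(1+3/200) = 8131/10000 ≈ 0.813100
step 7 [3.5y] swap r/2=2223/60815: DF=(1 − 2223/60815·(0.954800+0.910300+0.891800+0.888300+0.845500+0.813100))/(1+2223/60815) = 7777/10000 ≈ 0.777700
step 8 [4y] bond c/2=3/200: DF=(333681/400000 − 3/200·(0.954800+0.910300+0.891800+0.888300+0.845500+0.813100+0.777700))/(1+3/200) = 183/250 ≈ 0.732000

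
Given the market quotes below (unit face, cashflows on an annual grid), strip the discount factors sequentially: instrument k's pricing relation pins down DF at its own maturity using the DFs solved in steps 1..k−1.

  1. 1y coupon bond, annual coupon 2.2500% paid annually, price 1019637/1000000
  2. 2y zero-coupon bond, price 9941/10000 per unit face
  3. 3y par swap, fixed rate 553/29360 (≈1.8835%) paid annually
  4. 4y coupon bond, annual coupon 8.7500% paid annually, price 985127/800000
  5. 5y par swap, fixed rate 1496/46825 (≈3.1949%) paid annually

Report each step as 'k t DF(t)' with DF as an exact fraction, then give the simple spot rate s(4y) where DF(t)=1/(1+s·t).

1 1 2493/2500
2 2 9941/10000
3 3 9447/10000
4 4 8961/10000
5 5 1063/1250
s(4y) = (1/(8961/10000) − 1)/(4) = 1039/35844 ≈ 2.8987%

step 1 [1y] bond c/1=9/400: DF=(1019637/1000000 − 9/400·(0))/(1+9/400) = 2493/2500 ≈ 0.997200
step 2 [2y] zero: DF = P = 9941/10000 ≈ 0.994100
step 3 [3y] swap r/1=553/29360: DF=(1 − 553/29360·(0.997200+0.994100))/(1+553/29360) = 9447/10000 ≈ 0.944700
step 4 [4y] bond c/1=7/80: DF=(985127/800000 − 7/80·(0.997200+0.994100+0.944700))/(1+7/80) = 8961/10000 ≈ 0.896100
step 5 [5y] swap r/1=1496/46825: DF=(1 − 1496/46825·(0.997200+0.994100+0.944700+0.896100))/(1+1496/46825) = 1063/1250 ≈ 0.850400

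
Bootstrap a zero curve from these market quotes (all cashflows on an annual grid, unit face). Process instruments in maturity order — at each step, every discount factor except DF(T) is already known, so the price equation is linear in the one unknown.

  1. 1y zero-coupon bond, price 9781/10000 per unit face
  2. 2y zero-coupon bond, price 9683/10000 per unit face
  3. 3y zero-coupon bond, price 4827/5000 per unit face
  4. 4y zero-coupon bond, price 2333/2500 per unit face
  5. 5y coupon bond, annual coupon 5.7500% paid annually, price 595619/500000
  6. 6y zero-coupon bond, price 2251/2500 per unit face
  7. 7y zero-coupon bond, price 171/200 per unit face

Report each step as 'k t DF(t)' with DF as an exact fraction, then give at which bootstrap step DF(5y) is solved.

1 1 9781/10000
2 2 9683/10000
3 3 4827/5000
4 4 2333/2500
5 5 4587/5000
6 6 2251/2500
7 7 171/200
DF(5y) is solved at step 5

step 1 [1y] zero: DF = P = 9781/10000 ≈ 0.978100
step 2 [2y] zero: DF = P = 9683/10000 ≈ 0.968300
step 3 [3y] zero: DF = P = 4827/5000 ≈ 0.965400
step 4 [4y] zero: DF = P = 2333/2500 ≈ 0.933200
step 5 [5y] bond c/1=23/400: DF=(595619/500000 − 23/400·(0.978100+0.968300+0.965400+0.933200))/(1+23/400) = 4587/5000 ≈ 0.917400
step 6 [6y] zero: DF = P = 2251/2500 ≈ 0.900400
step 7 [7y] zero: DF = P = 171/200 ≈ 0.855000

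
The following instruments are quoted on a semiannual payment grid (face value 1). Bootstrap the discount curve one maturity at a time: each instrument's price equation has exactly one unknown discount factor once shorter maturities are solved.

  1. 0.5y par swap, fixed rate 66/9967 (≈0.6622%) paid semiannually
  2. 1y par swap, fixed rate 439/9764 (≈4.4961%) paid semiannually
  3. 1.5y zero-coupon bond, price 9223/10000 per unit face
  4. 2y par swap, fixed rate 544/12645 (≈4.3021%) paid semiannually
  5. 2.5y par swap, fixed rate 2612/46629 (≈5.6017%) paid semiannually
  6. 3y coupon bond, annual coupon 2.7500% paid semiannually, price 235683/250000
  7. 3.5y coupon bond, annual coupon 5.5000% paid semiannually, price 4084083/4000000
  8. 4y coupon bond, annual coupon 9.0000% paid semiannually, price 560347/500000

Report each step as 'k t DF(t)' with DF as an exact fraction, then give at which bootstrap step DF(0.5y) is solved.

1 1/2 9967/10000
2 1 9561/10000
3 3/2 9223/10000
4 2 574/625
5 5/2 4347/5000
6 3 8667/10000
7 7/2 8457/10000
8 4 7979/10000
DF(0.5y) is solved at step 1

step 1 [0.5y] swap r/2=33/9967: DF=(1 − 33/9967·(0))/(1+33/9967) = 9967/10000 ≈ 0.996700
step 2 [1y] swap r/2=439/19528: DF=(1 − 439/19528·(0.996700))/(1+439/19528) = 9561/10000 ≈ 0.956100
step 3 [1.5y] zero: DF = P = 9223/10000 ≈ 0.922300
step 4 [2y] swap r/2=272/12645: DF=(1 − 272/12645·(0.996700+0.956100+0.922300))/(1+272/12645) = 574/625 ≈ 0.918400
step 5 [2.5y] swap r/2=1306/46629: DF=(1 − 1306/46629·(0.996700+0.956100+0.922300+0.918400))/(1+1306/46629) = 4347/5000 ≈ 0.869400
step 6 [3y] bond c/2=11/800: DF=(235683/250000 − 11/800·(0.996700+0.956100+0.922300+0.918400+0.869400))/(1+11/800) = 8667/10000 ≈ 0.866700
step 7 [3.5y] bond c/2=11/400: DF=(4084083/4000000 − 11/400·(0.996700+0.956100+0.922300+0.918400+0.869400+0.866700))/(1+11/400) = 8457/10000 ≈ 0.845700
step 8 [4y] bond c/2=9/200: DF=(560347/500000 − 9/200·(0.996700+0.956100+0.922300+0.918400+0.869400+0.866700+0.845700))/(1+9/200) = 7979/10000 ≈ 0.797900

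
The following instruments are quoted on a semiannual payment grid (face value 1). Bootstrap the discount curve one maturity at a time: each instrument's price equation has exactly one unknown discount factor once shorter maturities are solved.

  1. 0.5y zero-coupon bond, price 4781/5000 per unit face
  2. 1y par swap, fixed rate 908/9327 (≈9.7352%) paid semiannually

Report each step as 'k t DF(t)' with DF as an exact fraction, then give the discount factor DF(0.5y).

1 1/2 4781/5000
2 1 2273/2500
DF(0.5y) = 4781/5000 ≈ 0.956200

step 1 [0.5y] zero: DF = P = 4781/5000 ≈ 0.956200
step 2 [1y] swap r/2=454/9327: DF=(1 − 454/9327·(0.956200))/(1+454/9327) = 2273/2500 ≈ 0.909200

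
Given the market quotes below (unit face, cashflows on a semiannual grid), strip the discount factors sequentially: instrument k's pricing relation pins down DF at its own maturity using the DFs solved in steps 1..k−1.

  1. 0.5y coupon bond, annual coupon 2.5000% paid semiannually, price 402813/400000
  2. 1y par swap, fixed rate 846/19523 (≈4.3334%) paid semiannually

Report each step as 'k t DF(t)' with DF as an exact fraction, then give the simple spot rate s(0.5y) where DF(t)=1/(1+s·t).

step 1 [0.5y] bond c/2=1/80: DF=(402813/400000 − 1/80·(0))/(1+1/80) = 4973/5000 ≈ 0.994600
step 2 [1y] swap r/2=423/19523: DF=(1 − 423/19523·(0.994600))/(1+423/19523) = 9577/10000 ≈ 0.957700

1 1/2 4973/5000
2 1 9577/10000
s(0.5y) = (1/(4973/5000) − 1)/(1/2) = 54/4973 ≈ 1.0859%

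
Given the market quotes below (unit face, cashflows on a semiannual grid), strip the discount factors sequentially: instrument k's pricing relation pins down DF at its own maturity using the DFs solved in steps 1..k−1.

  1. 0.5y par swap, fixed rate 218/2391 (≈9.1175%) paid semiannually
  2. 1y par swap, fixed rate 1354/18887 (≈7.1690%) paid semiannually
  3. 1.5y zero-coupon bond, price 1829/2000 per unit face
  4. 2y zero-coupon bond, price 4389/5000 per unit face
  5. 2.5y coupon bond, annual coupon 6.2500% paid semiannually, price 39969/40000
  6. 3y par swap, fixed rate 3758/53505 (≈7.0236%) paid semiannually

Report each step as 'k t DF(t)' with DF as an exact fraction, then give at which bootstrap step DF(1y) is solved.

step 1 [0.5y] swap r/2=109/2391: DF=(1 − 109/2391·(0))/(1+109/2391) = 2391/2500 ≈ 0.956400
step 2 [1y] swap r/2=677/18887: DF=(1 − 677/18887·(0.956400))/(1+677/18887) = 9323/10000 ≈ 0.932300
step 3 [1.5y] zero: DF = P = 1829/2000 ≈ 0.914500
step 4 [2y] zero: DF = P = 4389/5000 ≈ 0.877800
step 5 [2.5y] bond c/2=1/32: DF=(39969/40000 − 1/32·(0.956400+0.932300+0.914500+0.877800))/(1+1/32) = 4287/5000 ≈ 0.857400
step 6 [3y] swap r/2=1879/53505: DF=(1 − 1879/53505·(0.956400+0.932300+0.914500+0.877800+0.857400))/(1+1879/53505) = 8121/10000 ≈ 0.812100

1 1/2 2391/2500
2 1 9323/10000
3 3/2 1829/2000
4 2 4389/5000
5 5/2 4287/5000
6 3 8121/10000
DF(1y) is solved at step 2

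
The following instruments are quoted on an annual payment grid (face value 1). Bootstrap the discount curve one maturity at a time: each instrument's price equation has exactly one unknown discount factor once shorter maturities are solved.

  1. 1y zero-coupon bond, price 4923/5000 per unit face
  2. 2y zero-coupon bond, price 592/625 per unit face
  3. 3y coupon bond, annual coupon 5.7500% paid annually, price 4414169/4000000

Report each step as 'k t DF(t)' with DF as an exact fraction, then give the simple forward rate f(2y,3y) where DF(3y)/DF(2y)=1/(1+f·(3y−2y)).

1 1 4923/5000
2 2 592/625
3 3 1877/2000
f(2y,3y) = ((592/625)/(1877/2000) − 1)/(1) = 87/9385 ≈ 0.9270%

step 1 [1y] zero: DF = P = 4923/5000 ≈ 0.984600
step 2 [2y] zero: DF = P = 592/625 ≈ 0.947200
step 3 [3y] bond c/1=23/400: DF=(4414169/4000000 − 23/400·(0.984600+0.947200))/(1+23/400) = 1877/2000 ≈ 0.938500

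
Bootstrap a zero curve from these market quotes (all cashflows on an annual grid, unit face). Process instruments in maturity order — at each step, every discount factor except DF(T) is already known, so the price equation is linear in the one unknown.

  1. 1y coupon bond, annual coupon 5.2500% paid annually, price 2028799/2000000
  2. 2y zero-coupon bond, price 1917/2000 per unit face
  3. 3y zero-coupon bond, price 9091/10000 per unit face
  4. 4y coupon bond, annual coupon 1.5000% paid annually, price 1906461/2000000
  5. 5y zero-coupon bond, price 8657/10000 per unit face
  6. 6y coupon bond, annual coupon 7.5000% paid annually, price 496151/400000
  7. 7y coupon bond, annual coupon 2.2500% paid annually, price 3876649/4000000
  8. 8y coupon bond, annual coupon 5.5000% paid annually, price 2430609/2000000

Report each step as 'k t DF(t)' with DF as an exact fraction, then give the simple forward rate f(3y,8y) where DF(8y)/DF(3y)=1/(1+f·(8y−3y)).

step 1 [1y] bond c/1=21/400: DF=(2028799/2000000 − 21/400·(0))/(1+21/400) = 4819/5000 ≈ 0.963800
step 2 [2y] zero: DF = P = 1917/2000 ≈ 0.958500
step 3 [3y] zero: DF = P = 9091/10000 ≈ 0.909100
step 4 [4y] bond c/1=3/200: DF=(1906461/2000000 − 3/200·(0.963800+0.958500+0.909100))/(1+3/200) = 8973/10000 ≈ 0.897300
step 5 [5y] zero: DF = P = 8657/10000 ≈ 0.865700
step 6 [6y] bond c/1=3/40: DF=(496151/400000 − 3/40·(0.963800+0.958500+0.909100+0.897300+0.865700))/(1+3/40) = 8333/10000 ≈ 0.833300
step 7 [7y] bond c/1=9/400: DF=(3876649/4000000 − 9/400·(0.963800+0.958500+0.909100+0.897300+0.865700+0.833300))/(1+9/400) = 2071/2500 ≈ 0.828400
step 8 [8y] bond c/1=11/200: DF=(2430609/2000000 − 11/200·(0.963800+0.958500+0.909100+0.897300+0.865700+0.833300+0.828400))/(1+11/200) = 4129/5000 ≈ 0.825800

1 1 4819/5000
2 2 1917/2000
3 3 9091/10000
4 4 8973/10000
5 5 8657/10000
6 6 8333/10000
7 7 2071/2500
8 8 4129/5000
f(3y,8y) = ((9091/10000)/(4129/5000) − 1)/(5) = 833/41290 ≈ 2.0174%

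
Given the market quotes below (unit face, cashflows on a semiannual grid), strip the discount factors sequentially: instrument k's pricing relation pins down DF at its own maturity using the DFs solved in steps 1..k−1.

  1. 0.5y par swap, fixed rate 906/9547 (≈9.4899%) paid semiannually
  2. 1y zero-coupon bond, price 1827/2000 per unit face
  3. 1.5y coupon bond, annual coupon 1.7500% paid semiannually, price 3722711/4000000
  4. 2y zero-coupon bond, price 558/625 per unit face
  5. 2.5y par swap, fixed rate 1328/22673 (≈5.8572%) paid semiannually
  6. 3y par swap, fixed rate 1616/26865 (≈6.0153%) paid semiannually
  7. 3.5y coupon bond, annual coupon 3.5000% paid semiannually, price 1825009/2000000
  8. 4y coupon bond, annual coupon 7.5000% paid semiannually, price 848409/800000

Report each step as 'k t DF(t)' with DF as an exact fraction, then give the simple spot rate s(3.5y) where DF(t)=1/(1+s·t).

step 1 [0.5y] swap r/2=453/9547: DF=(1 − 453/9547·(0))/(1+453/9547) = 9547/10000 ≈ 0.954700
step 2 [1y] zero: DF = P = 1827/2000 ≈ 0.913500
step 3 [1.5y] bond c/2=7/800: DF=(3722711/4000000 − 7/800·(0.954700+0.913500))/(1+7/800) = 1133/1250 ≈ 0.906400
step 4 [2y] zero: DF = P = 558/625 ≈ 0.892800
step 5 [2.5y] swap r/2=664/22673: DF=(1 − 664/22673·(0.954700+0.913500+0.906400+0.892800))/(1+664/22673) = 542/625 ≈ 0.867200
step 6 [3y] swap r/2=808/26865: DF=(1 − 808/26865·(0.954700+0.913500+0.906400+0.892800+0.867200))/(1+808/26865) = 524/625 ≈ 0.838400
step 7 [3.5y] bond c/2=7/400: DF=(1825009/2000000 − 7/400·(0.954700+0.913500+0.906400+0.892800+0.867200+0.838400))/(1+7/400) = 2011/2500 ≈ 0.804400
step 8 [4y] bond c/2=3/80: DF=(848409/800000 − 3/80·(0.954700+0.913500+0.906400+0.892800+0.867200+0.838400+0.804400))/(1+3/80) = 7989/10000 ≈ 0.798900

1 1/2 9547/10000
2 1 1827/2000
3 3/2 1133/1250
4 2 558/625
5 5/2 542/625
6 3 524/625
7 7/2 2011/2500
8 4 7989/10000
s(3.5y) = (1/(2011/2500) − 1)/(7/2) = 978/14077 ≈ 6.9475%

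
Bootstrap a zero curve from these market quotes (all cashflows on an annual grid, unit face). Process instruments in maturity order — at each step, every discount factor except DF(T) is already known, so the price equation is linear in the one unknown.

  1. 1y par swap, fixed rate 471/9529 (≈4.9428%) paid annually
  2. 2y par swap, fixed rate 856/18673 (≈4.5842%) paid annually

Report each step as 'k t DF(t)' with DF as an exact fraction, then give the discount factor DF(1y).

1 1 9529/10000
2 2 1143/1250
DF(1y) = 9529/10000 ≈ 0.952900

step 1 [1y] swap r/1=471/9529: DF=(1 − 471/9529·(0))/(1+471/9529) = 9529/10000 ≈ 0.952900
step 2 [2y] swap r/1=856/18673: DF=(1 − 856/18673·(0.952900))/(1+856/18673) = 1143/1250 ≈ 0.914400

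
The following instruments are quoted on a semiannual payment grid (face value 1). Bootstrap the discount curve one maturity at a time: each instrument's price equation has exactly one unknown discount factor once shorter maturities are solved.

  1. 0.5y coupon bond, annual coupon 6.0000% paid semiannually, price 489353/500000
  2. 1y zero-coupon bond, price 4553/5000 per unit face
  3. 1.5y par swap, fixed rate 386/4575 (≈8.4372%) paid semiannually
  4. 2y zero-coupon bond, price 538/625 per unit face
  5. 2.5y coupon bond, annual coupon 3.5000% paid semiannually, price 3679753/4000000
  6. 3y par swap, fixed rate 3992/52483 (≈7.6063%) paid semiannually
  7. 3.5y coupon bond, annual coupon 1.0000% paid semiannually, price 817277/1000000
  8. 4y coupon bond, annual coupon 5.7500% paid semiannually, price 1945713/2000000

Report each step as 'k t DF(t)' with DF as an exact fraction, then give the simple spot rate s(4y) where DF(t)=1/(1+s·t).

step 1 [0.5y] bond c/2=3/100: DF=(489353/500000 − 3/100·(0))/(1+3/100) = 4751/5000 ≈ 0.950200
step 2 [1y] zero: DF = P = 4553/5000 ≈ 0.910600
step 3 [1.5y] swap r/2=193/4575: DF=(1 − 193/4575·(0.950200+0.910600))/(1+193/4575) = 4421/5000 ≈ 0.884200
step 4 [2y] zero: DF = P = 538/625 ≈ 0.860800
step 5 [2.5y] bond c/2=7/400: DF=(3679753/4000000 − 7/400·(0.950200+0.910600+0.884200+0.860800))/(1+7/400) = 8421/10000 ≈ 0.842100
step 6 [3y] swap r/2=1996/52483: DF=(1 − 1996/52483·(0.950200+0.910600+0.884200+0.860800+0.842100))/(1+1996/52483) = 2001/2500 ≈ 0.800400
step 7 [3.5y] bond c/2=1/200: DF=(817277/1000000 − 1/200·(0.950200+0.910600+0.884200+0.860800+0.842100+0.800400))/(1+1/200) = 7871/10000 ≈ 0.787100
step 8 [4y] bond c/2=23/800: DF=(1945713/2000000 − 23/800·(0.950200+0.910600+0.884200+0.860800+0.842100+0.800400+0.787100))/(1+23/800) = 777/1000 ≈ 0.777000

1 1/2 4751/5000
2 1 4553/5000
3 3/2 4421/5000
4 2 538/625
5 5/2 8421/10000
6 3 2001/2500
7 7/2 7871/10000
8 4 777/1000
s(4y) = (1/(777/1000) − 1)/(4) = 223/3108 ≈ 7.1750%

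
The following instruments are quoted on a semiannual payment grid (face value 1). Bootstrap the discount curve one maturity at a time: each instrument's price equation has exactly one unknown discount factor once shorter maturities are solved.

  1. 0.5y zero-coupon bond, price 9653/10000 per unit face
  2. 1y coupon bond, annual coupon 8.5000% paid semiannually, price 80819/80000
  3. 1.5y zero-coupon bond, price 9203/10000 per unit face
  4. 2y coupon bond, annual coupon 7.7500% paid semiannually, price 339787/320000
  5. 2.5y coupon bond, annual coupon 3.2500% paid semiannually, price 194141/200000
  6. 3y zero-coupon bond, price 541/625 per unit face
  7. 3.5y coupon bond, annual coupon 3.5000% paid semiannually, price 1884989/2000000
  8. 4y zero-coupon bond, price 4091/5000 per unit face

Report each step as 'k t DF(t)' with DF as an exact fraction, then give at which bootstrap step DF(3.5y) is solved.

1 1/2 9653/10000
2 1 9297/10000
3 3/2 9203/10000
4 2 2293/2500
5 5/2 1791/2000
6 3 541/625
7 7/2 4159/5000
8 4 4091/5000
DF(3.5y) is solved at step 7

step 1 [0.5y] zero: DF = P = 9653/10000 ≈ 0.965300
step 2 [1y] bond c/2=17/400: DF=(80819/80000 − 17/400·(0.965300))/(1+17/400) = 9297/10000 ≈ 0.929700
step 3 [1.5y] zero: DF = P = 9203/10000 ≈ 0.920300
step 4 [2y] bond c/2=31/800: DF=(339787/320000 − 31/800·(0.965300+0.929700+0.920300))/(1+31/800) = 2293/2500 ≈ 0.917200
step 5 [2.5y] bond c/2=13/800: DF=(194141/200000 − 13/800·(0.965300+0.929700+0.920300+0.917200))/(1+13/800) = 1791/2000 ≈ 0.895500
step 6 [3y] zero: DF = P = 541/625 ≈ 0.865600
step 7 [3.5y] bond c/2=7/400: DF=(1884989/2000000 − 7/400·(0.965300+0.929700+0.920300+0.917200+0.895500+0.865600))/(1+7/400) = 4159/5000 ≈ 0.831800
step 8 [4y] zero: DF = P = 4091/5000 ≈ 0.818200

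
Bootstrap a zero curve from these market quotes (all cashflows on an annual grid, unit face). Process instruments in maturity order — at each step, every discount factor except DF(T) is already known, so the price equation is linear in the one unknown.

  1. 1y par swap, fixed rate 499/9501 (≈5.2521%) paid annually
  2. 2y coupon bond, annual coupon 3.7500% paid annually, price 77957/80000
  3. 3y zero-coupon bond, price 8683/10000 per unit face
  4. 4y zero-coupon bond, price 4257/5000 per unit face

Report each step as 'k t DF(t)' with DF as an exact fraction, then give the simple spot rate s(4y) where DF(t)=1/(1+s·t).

1 1 9501/10000
2 2 9049/10000
3 3 8683/10000
4 4 4257/5000
s(4y) = (1/(4257/5000) − 1)/(4) = 743/17028 ≈ 4.3634%

step 1 [1y] swap r/1=499/9501: DF=(1 − 499/9501·(0))/(1+499/9501) = 9501/10000 ≈ 0.950100
step 2 [2y] bond c/1=3/80: DF=(77957/80000 − 3/80·(0.950100))/(1+3/80) = 9049/10000 ≈ 0.904900
step 3 [3y] zero: DF = P = 8683/10000 ≈ 0.868300
step 4 [4y] zero: DF = P = 4257/5000 ≈ 0.851400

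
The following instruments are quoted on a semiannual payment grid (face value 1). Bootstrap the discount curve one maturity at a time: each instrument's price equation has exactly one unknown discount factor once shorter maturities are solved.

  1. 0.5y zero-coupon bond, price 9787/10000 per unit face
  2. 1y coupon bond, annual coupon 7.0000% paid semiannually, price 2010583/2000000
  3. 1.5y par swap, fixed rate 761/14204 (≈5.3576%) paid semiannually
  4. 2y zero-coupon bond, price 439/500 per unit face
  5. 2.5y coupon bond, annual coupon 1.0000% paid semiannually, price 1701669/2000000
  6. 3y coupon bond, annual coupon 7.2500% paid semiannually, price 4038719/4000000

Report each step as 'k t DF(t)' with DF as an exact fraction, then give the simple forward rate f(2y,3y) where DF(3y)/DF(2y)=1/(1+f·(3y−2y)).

1 1/2 9787/10000
2 1 4691/5000
3 3/2 9239/10000
4 2 439/500
5 5/2 8281/10000
6 3 8153/10000
f(2y,3y) = ((439/500)/(8153/10000) − 1)/(1) = 627/8153 ≈ 7.6904%

step 1 [0.5y] zero: DF = P = 9787/10000 ≈ 0.978700
step 2 [1y] bond c/2=7/200: DF=(2010583/2000000 − 7/200·(0.978700))/(1+7/200) = 4691/5000 ≈ 0.938200
step 3 [1.5y] swap r/2=761/28408: DF=(1 − 761/28408·(0.978700+0.938200))/(1+761/28408) = 9239/10000 ≈ 0.923900
step 4 [2y] zero: DF = P = 439/500 ≈ 0.878000
step 5 [2.5y] bond c/2=1/200: DF=(1701669/2000000 − 1/200·(0.978700+0.938200+0.923900+0.878000))/(1+1/200) = 8281/10000 ≈ 0.828100
step 6 [3y] bond c/2=29/800: DF=(4038719/4000000 − 29/800·(0.978700+0.938200+0.923900+0.878000+0.828100))/(1+29/800) = 8153/10000 ≈ 0.815300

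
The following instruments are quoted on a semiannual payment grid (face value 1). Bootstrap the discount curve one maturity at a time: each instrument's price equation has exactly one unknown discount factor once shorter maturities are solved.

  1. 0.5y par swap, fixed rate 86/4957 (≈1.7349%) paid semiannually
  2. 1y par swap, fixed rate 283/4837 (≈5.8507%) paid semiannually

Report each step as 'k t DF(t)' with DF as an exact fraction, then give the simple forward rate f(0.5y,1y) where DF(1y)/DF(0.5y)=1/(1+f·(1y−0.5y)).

1 1/2 4957/5000
2 1 4717/5000
f(0.5y,1y) = ((4957/5000)/(4717/5000) − 1)/(1/2) = 480/4717 ≈ 10.1760%

step 1 [0.5y] swap r/2=43/4957: DF=(1 − 43/4957·(0))/(1+43/4957) = 4957/5000 ≈ 0.991400
step 2 [1y] swap r/2=283/9674: DF=(1 − 283/9674·(0.991400))/(1+283/9674) = 4717/5000 ≈ 0.943400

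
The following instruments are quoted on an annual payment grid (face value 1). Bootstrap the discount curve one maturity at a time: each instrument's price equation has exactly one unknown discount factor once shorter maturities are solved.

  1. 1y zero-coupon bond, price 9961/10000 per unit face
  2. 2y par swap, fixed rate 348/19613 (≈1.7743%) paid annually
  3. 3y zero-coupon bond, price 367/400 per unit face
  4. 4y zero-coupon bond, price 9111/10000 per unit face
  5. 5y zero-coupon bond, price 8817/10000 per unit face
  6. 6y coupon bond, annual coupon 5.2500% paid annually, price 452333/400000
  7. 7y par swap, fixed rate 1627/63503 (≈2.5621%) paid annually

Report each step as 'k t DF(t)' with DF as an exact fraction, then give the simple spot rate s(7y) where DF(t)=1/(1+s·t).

step 1 [1y] zero: DF = P = 9961/10000 ≈ 0.996100
step 2 [2y] swap r/1=348/19613: DF=(1 − 348/19613·(0.996100))/(1+348/19613) = 2413/2500 ≈ 0.965200
step 3 [3y] zero: DF = P = 367/400 ≈ 0.917500
step 4 [4y] zero: DF = P = 9111/10000 ≈ 0.911100
step 5 [5y] zero: DF = P = 8817/10000 ≈ 0.881700
step 6 [6y] bond c/1=21/400: DF=(452333/400000 − 21/400·(0.996100+0.965200+0.917500+0.911100+0.881700))/(1+21/400) = 4207/5000 ≈ 0.841400
step 7 [7y] swap r/1=1627/63503: DF=(1 − 1627/63503·(0.996100+0.965200+0.917500+0.911100+0.881700+0.841400))/(1+1627/63503) = 8373/10000 ≈ 0.837300

1 1 9961/10000
2 2 2413/2500
3 3 367/400
4 4 9111/10000
5 5 8817/10000
6 6 4207/5000
7 7 8373/10000
s(7y) = (1/(8373/10000) − 1)/(7) = 1627/58611 ≈ 2.7759%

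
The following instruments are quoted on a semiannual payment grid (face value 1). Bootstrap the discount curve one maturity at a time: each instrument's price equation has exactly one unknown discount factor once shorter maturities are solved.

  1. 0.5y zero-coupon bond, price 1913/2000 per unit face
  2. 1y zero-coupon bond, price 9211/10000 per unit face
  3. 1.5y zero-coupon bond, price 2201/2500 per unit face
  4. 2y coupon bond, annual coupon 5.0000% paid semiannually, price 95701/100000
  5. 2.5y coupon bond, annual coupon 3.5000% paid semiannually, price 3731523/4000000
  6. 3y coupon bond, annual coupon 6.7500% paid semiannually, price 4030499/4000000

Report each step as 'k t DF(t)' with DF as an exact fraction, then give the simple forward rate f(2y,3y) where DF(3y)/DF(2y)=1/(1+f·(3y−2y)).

1 1/2 1913/2000
2 1 9211/10000
3 3/2 2201/2500
4 2 1083/1250
5 5/2 1709/2000
6 3 1657/2000
f(2y,3y) = ((1083/1250)/(1657/2000) − 1)/(1) = 379/8285 ≈ 4.5745%

step 1 [0.5y] zero: DF = P = 1913/2000 ≈ 0.956500
step 2 [1y] zero: DF = P = 9211/10000 ≈ 0.921100
step 3 [1.5y] zero: DF = P = 2201/2500 ≈ 0.880400
step 4 [2y] bond c/2=1/40: DF=(95701/100000 − 1/40·(0.956500+0.921100+0.880400))/(1+1/40) = 1083/1250 ≈ 0.866400
step 5 [2.5y] bond c/2=7/400: DF=(3731523/4000000 − 7/400·(0.956500+0.921100+0.880400+0.866400))/(1+7/400) = 1709/2000 ≈ 0.854500
step 6 [3y] bond c/2=27/800: DF=(4030499/4000000 − 27/800·(0.956500+0.921100+0.880400+0.866400+0.854500))/(1+27/800) = 1657/2000 ≈ 0.828500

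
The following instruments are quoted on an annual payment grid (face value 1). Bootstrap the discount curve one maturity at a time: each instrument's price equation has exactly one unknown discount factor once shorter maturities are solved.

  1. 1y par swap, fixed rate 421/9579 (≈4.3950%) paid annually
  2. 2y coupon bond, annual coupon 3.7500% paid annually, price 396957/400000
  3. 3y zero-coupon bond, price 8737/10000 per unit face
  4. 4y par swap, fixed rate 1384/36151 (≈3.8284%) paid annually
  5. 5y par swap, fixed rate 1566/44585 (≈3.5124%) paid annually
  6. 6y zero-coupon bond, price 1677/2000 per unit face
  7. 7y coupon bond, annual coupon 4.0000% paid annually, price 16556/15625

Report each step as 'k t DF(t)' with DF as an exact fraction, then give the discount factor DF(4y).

1 1 9579/10000
2 2 9219/10000
3 3 8737/10000
4 4 1077/1250
5 5 4217/5000
6 6 1677/2000
7 7 8151/10000
DF(4y) = 1077/1250 ≈ 0.861600

step 1 [1y] swap r/1=421/9579: DF=(1 − 421/9579·(0))/(1+421/9579) = 9579/10000 ≈ 0.957900
step 2 [2y] bond c/1=3/80: DF=(396957/400000 − 3/80·(0.957900))/(1+3/80) = 9219/10000 ≈ 0.921900
step 3 [3y] zero: DF = P = 8737/10000 ≈ 0.873700
step 4 [4y] swap r/1=1384/36151: DF=(1 − 1384/36151·(0.957900+0.921900+0.873700))/(1+1384/36151) = 1077/1250 ≈ 0.861600
step 5 [5y] swap r/1=1566/44585: DF=(1 − 1566/44585·(0.957900+0.921900+0.873700+0.861600))/(1+1566/44585) = 4217/5000 ≈ 0.843400
step 6 [6y] zero: DF = P = 1677/2000 ≈ 0.838500
step 7 [7y] bond c/1=1/25: DF=(16556/15625 − 1/25·(0.957900+0.921900+0.873700+0.861600+0.843400+0.838500))/(1+1/25) = 8151/10000 ≈ 0.815100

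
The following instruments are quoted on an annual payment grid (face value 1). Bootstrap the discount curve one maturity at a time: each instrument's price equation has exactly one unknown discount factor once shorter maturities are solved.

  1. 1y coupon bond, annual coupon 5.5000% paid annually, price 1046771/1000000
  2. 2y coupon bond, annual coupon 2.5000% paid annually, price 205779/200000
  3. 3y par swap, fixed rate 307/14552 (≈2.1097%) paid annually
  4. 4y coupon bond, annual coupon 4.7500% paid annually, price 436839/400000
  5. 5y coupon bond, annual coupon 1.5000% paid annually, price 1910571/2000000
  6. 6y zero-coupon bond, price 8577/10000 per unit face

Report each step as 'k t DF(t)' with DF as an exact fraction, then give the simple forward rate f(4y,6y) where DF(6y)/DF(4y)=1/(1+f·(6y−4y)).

1 1 4961/5000
2 2 2449/2500
3 3 4693/5000
4 4 4553/5000
5 5 8847/10000
6 6 8577/10000
f(4y,6y) = ((4553/5000)/(8577/10000) − 1)/(2) = 529/17154 ≈ 3.0838%

step 1 [1y] bond c/1=11/200: DF=(1046771/1000000 − 11/200·(0))/(1+11/200) = 4961/5000 ≈ 0.992200
step 2 [2y] bond c/1=1/40: DF=(205779/200000 − 1/40·(0.992200))/(1+1/40) = 2449/2500 ≈ 0.979600
step 3 [3y] swap r/1=307/14552: DF=(1 − 307/14552·(0.992200+0.979600))/(1+307/14552) = 4693/5000 ≈ 0.938600
step 4 [4y] bond c/1=19/400: DF=(436839/400000 − 19/400·(0.992200+0.979600+0.938600))/(1+19/400) = 4553/5000 ≈ 0.910600
step 5 [5y] bond c/1=3/200: DF=(1910571/2000000 − 3/200·(0.992200+0.979600+0.938600+0.910600))/(1+3/200) = 8847/10000 ≈ 0.884700
step 6 [6y] zero: DF = P = 8577/10000 ≈ 0.857700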